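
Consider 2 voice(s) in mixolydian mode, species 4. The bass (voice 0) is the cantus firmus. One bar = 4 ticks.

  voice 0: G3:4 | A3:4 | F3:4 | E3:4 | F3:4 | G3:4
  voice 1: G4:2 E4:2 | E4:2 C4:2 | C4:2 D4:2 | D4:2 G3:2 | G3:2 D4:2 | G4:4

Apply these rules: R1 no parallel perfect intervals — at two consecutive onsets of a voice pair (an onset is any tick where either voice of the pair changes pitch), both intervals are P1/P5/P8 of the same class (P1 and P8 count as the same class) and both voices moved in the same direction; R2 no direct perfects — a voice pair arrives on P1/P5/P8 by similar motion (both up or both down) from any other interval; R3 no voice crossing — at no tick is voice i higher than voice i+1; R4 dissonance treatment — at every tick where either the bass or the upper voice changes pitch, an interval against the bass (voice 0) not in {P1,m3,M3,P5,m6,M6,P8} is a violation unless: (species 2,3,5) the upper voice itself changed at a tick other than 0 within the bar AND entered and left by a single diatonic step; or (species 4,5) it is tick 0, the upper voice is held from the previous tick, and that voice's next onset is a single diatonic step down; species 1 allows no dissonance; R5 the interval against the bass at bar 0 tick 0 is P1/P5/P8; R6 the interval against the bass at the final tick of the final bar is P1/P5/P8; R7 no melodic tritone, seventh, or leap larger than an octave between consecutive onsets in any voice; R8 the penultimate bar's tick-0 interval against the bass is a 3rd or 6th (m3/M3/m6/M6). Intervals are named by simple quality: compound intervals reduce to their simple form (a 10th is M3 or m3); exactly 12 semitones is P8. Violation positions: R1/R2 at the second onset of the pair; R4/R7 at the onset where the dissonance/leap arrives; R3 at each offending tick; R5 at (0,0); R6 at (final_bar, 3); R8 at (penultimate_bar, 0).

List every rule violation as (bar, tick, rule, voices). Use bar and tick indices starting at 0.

bar 0: v0=G3 v1=G4 downbeat P8
bar 1: v0=A3 v1=E4 downbeat P5
bar 2: v0=F3 v1=C4 downbeat P5
bar 3: v0=E3 v1=D4 downbeat m7
bar 4: v0=F3 v1=G3 downbeat M2
bar 5: v0=G3 v1=G4 downbeat P8
  -> R4 @ bar 3 tick 0 v(0, 1): E3/D4 m7 untreated
  -> R4 @ bar 4 tick 0 v(0, 1): F3/G3 M2 untreated
  -> R8 @ bar 4 tick 0 v(0, 1): penult M2 not 3rd/6th
  -> R2 @ bar 5 tick 0 v(0, 1): F3/D4 M6 -> G3/G4 P8 similar

(3, 0, R4, (0, 1))
(4, 0, R4, (0, 1))
(4, 0, R8, (0, 1))
(5, 0, R2, (0, 1))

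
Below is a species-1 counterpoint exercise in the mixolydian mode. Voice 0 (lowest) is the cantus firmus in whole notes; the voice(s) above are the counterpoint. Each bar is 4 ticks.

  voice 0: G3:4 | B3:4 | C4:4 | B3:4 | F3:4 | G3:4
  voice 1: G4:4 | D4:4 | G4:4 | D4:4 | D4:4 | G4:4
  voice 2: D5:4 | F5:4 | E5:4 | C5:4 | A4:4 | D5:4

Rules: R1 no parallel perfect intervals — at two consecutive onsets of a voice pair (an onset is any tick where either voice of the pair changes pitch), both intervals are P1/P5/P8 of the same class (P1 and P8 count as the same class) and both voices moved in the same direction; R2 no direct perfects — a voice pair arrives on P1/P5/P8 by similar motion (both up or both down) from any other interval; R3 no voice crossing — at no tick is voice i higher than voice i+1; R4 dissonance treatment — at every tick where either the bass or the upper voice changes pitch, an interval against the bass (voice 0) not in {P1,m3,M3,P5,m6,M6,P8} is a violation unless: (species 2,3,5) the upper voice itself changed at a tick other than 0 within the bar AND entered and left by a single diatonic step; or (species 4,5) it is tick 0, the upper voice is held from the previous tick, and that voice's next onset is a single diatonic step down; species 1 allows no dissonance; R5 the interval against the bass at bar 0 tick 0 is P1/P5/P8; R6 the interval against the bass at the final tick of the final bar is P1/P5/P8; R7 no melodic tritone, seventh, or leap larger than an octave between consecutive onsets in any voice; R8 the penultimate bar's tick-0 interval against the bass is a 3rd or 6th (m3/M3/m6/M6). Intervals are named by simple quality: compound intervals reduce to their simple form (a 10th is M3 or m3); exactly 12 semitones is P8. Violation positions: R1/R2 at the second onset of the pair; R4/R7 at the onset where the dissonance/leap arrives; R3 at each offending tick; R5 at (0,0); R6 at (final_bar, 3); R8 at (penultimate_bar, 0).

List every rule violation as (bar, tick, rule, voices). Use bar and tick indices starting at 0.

bar 0: v0=G3 v1=G4 v2=D5 downbeat P5
bar 1: v0=B3 v1=D4 v2=F5 downbeat TT
bar 2: v0=C4 v1=G4 v2=E5 downbeat M3
bar 3: v0=B3 v1=D4 v2=C5 downbeat m2
bar 4: v0=F3 v1=D4 v2=A4 downbeat M3
bar 5: v0=G3 v1=G4 v2=D5 downbeat P5
  -> R4 @ bar 1 tick 0 v(0, 2): B3/F5 TT untreated
  -> R2 @ bar 2 tick 0 v(0, 1): B3/D4 m3 -> C4/G4 P5 similar
  -> R4 @ bar 3 tick 0 v(0, 2): B3/C5 m2 untreated
  -> R7 @ bar 4 tick 0 v(0,): B3->F3 leap 6st
  -> R1 @ bar 5 tick 0 v(1, 2): D4/A4 P5 -> G4/D5 P5 similar
  -> R2 @ bar 5 tick 0 v(0, 1): F3/D4 M6 -> G3/G4 P8 similar
  -> R2 @ bar 5 tick 0 v(0, 2): F3/A4 M3 -> G3/D5 P5 similar

(1, 0, R4, (0, 2))
(2, 0, R2, (0, 1))
(3, 0, R4, (0, 2))
(4, 0, R7, (0,))
(5, 0, R1, (1, 2))
(5, 0, R2, (0, 1))
(5, 0, R2, (0, 2))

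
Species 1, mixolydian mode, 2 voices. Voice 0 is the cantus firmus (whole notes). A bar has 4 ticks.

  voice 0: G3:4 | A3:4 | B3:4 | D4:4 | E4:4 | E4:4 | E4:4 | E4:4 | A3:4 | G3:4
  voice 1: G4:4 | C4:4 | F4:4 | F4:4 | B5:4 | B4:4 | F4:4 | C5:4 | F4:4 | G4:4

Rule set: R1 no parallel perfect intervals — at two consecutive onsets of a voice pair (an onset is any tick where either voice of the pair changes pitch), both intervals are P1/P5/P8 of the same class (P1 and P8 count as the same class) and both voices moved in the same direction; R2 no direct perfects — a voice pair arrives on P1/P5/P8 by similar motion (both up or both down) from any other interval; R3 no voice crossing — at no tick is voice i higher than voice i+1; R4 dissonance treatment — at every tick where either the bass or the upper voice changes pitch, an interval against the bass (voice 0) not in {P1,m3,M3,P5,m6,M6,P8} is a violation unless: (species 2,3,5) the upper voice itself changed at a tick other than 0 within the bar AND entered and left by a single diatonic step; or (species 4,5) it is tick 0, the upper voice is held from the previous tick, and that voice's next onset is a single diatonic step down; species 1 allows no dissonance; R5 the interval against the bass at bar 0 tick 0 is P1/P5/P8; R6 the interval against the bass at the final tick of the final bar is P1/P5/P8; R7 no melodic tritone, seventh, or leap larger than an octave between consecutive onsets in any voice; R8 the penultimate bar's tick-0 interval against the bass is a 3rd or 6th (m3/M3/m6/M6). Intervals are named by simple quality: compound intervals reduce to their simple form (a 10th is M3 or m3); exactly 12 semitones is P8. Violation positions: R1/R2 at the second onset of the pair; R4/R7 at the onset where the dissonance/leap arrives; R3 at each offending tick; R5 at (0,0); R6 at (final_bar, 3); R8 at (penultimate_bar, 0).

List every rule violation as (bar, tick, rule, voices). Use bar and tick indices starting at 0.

(2, 0, R4, (0, 1))
(4, 0, R2, (0, 1))
(4, 0, R7, (1,))
(6, 0, R4, (0, 1))
(6, 0, R7, (1,))

bar 0: v0=G3 v1=G4 downbeat P8
bar 1: v0=A3 v1=C4 downbeat m3
bar 2: v0=B3 v1=F4 downbeat TT
bar 3: v0=D4 v1=F4 downbeat m3
bar 4: v0=E4 v1=B5 downbeat P5
bar 5: v0=E4 v1=B4 downbeat P5
bar 6: v0=E4 v1=F4 downbeat m2
bar 7: v0=E4 v1=C5 downbeat m6
bar 8: v0=A3 v1=F4 downbeat m6
bar 9: v0=G3 v1=G4 downbeat P8
  -> R4 @ bar 2 tick 0 v(0, 1): B3/F4 TT untreated
  -> R2 @ bar 4 tick 0 v(0, 1): D4/F4 m3 -> E4/B5 P5 similar
  -> R7 @ bar 4 tick 0 v(1,): F4->B5 leap 18st
  -> R4 @ bar 6 tick 0 v(0, 1): E4/F4 m2 untreated
  -> R7 @ bar 6 tick 0 v(1,): B4->F4 leap 6st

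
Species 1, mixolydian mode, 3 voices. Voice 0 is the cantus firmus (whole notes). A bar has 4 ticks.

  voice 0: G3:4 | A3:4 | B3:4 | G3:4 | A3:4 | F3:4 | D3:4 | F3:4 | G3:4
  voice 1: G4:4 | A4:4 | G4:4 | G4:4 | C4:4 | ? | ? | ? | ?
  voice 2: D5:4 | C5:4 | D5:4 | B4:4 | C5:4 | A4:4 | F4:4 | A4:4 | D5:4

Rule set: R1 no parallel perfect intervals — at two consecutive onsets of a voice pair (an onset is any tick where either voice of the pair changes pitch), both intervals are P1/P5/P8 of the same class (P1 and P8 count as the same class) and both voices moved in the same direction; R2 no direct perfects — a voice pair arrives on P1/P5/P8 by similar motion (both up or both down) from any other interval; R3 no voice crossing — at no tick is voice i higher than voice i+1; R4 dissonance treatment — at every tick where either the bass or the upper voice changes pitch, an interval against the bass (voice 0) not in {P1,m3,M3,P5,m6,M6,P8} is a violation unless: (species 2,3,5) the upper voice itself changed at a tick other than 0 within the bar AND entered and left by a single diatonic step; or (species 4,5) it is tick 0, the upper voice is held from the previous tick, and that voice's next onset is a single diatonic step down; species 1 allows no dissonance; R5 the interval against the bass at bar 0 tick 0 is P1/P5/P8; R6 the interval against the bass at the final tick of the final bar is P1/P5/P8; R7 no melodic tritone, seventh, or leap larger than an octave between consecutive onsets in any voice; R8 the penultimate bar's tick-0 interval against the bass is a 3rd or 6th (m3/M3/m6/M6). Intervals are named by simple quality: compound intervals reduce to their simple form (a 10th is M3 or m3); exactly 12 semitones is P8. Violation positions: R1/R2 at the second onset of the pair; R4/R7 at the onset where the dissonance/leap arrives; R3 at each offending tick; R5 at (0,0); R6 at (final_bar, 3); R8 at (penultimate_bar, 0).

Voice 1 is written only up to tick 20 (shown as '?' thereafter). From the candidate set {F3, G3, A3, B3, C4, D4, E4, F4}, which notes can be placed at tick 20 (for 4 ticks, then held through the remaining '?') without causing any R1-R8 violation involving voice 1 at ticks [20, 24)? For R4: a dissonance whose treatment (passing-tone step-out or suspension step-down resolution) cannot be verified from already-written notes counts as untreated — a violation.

{C4, D4, F4}

F3: violates R2
G3: violates R4
A3: violates R1
B3: violates R4
C4: legal
D4: legal
E4: violates R4
F4: legal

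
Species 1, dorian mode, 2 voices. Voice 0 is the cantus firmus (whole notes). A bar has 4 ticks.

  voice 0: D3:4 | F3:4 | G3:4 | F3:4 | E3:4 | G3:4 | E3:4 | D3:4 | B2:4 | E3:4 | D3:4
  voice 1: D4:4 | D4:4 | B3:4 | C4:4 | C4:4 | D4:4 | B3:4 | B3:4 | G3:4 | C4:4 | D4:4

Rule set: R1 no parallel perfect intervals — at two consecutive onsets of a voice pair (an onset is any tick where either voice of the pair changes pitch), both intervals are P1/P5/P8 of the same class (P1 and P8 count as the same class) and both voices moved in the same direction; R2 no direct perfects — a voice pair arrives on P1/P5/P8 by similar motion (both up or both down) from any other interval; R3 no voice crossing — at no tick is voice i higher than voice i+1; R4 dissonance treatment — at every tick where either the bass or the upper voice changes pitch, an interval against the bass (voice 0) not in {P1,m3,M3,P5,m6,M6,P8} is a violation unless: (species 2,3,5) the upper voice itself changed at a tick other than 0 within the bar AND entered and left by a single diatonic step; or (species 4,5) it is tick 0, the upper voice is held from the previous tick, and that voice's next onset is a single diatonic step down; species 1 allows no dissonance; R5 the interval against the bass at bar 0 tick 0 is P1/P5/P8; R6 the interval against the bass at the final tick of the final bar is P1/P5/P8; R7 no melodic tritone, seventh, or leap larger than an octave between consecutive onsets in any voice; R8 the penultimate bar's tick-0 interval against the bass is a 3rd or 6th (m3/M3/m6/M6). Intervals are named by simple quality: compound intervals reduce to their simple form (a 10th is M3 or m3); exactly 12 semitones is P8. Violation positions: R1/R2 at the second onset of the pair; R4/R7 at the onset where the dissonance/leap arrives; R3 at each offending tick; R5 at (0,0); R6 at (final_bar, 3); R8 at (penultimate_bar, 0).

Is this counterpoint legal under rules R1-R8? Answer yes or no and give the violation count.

No (2 violations)

bar 0: v0=D3 v1=D4 (P8)
bar 1: v0=F3 v1=D4 (M6)
bar 2: v0=G3 v1=B3 (M3)
bar 3: v0=F3 v1=C4 (P5)
bar 4: v0=E3 v1=C4 (m6)
bar 5: v0=G3 v1=D4 (P5)
bar 6: v0=E3 v1=B3 (P5)
bar 7: v0=D3 v1=B3 (M6)
bar 8: v0=B2 v1=G3 (m6)
bar 9: v0=E3 v1=C4 (m6)
bar 10: v0=D3 v1=D4 (P8)
  R2 @ bar5.0: E3/C4 m6 -> G3/D4 P5 similar
  R1 @ bar6.0: G3/D4 P5 -> E3/B3 P5 similar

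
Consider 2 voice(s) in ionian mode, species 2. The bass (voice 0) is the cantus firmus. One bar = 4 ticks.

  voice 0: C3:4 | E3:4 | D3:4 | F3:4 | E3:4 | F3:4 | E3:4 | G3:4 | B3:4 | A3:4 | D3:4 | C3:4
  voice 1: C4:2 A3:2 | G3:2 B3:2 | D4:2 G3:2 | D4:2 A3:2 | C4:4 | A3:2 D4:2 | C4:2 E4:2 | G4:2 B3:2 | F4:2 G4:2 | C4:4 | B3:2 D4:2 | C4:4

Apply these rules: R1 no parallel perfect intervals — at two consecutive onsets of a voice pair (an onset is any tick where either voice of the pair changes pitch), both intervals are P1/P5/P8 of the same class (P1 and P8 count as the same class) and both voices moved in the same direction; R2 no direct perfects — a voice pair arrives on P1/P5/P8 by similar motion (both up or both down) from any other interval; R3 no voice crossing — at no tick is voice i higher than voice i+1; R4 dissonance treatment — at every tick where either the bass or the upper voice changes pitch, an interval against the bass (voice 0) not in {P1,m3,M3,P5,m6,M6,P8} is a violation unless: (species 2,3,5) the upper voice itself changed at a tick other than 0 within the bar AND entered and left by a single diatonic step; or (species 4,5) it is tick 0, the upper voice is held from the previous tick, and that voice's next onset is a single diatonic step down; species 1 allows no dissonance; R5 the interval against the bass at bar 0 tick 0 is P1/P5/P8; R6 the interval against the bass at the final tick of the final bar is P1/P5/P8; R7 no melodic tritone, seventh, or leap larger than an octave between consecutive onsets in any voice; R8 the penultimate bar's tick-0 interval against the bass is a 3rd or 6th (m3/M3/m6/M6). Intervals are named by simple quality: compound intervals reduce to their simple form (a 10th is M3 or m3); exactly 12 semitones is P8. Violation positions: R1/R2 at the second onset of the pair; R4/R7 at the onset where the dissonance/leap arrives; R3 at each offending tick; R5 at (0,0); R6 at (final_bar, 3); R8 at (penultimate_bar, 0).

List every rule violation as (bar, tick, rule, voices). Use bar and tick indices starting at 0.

bar 0: v0=C3 v1=C4 downbeat P8
bar 1: v0=E3 v1=G3 downbeat m3
bar 2: v0=D3 v1=D4 downbeat P8
bar 3: v0=F3 v1=D4 downbeat M6
bar 4: v0=E3 v1=C4 downbeat m6
bar 5: v0=F3 v1=A3 downbeat M3
bar 6: v0=E3 v1=C4 downbeat m6
bar 7: v0=G3 v1=G4 downbeat P8
bar 8: v0=B3 v1=F4 downbeat TT
bar 9: v0=A3 v1=C4 downbeat m3
bar 10: v0=D3 v1=B3 downbeat M6
bar 11: v0=C3 v1=C4 downbeat P8
  -> R4 @ bar 2 tick 2 v(0, 1): D3/G3 P4 untreated
  -> R1 @ bar 7 tick 0 v(0, 1): E3/E4 P8 -> G3/G4 P8 similar
  -> R4 @ bar 8 tick 0 v(0, 1): B3/F4 TT untreated
  -> R7 @ bar 8 tick 0 v(1,): B3->F4 leap 6st
  -> R1 @ bar 11 tick 0 v(0, 1): D3/D4 P8 -> C3/C4 P8 similar

(2, 2, R4, (0, 1))
(7, 0, R1, (0, 1))
(8, 0, R4, (0, 1))
(8, 0, R7, (1,))
(11, 0, R1, (0, 1))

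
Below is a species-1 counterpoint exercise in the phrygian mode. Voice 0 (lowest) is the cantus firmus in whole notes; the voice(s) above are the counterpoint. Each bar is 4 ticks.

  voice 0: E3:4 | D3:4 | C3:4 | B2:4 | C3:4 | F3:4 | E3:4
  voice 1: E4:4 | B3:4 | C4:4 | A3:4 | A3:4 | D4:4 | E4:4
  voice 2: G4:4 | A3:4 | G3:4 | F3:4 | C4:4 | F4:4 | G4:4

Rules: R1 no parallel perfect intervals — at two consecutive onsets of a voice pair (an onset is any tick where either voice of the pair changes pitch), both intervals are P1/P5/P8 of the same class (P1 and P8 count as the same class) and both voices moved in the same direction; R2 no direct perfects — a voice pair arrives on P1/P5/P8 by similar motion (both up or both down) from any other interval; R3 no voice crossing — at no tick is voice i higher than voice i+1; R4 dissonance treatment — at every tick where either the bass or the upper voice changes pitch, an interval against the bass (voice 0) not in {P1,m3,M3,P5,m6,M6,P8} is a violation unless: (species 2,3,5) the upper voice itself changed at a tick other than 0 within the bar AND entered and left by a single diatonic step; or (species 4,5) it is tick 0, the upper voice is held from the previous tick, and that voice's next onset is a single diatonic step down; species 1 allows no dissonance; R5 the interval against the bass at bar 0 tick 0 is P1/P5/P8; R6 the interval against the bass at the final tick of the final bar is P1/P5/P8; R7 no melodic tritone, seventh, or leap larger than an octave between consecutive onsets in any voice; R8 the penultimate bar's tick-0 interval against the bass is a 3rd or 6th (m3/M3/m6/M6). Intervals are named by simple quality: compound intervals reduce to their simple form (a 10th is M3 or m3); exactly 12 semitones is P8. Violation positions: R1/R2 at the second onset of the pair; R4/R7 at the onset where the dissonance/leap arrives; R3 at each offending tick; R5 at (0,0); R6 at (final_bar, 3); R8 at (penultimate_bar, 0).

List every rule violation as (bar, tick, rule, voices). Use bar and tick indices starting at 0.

(0, 0, R5, (0, 2))
(1, 0, R2, (0, 2))
(1, 0, R3, (1, 2))
(1, 0, R7, (2,))
(1, 1, R3, (1, 2))
(1, 2, R3, (1, 2))
(1, 3, R3, (1, 2))
(2, 0, R1, (0, 2))
(2, 0, R3, (1, 2))
(2, 1, R3, (1, 2))
(2, 2, R3, (1, 2))
(2, 3, R3, (1, 2))
(3, 0, R3, (1, 2))
(3, 0, R4, (0, 1))
(3, 0, R4, (0, 2))
(3, 1, R3, (1, 2))
(3, 2, R3, (1, 2))
(3, 3, R3, (1, 2))
(4, 0, R2, (0, 2))
(5, 0, R1, (0, 2))
(5, 0, R8, (0, 2))
(6, 3, R6, (0, 2))

bar 0: v0=E3 v1=E4 v2=G4 downbeat m3
bar 1: v0=D3 v1=B3 v2=A3 downbeat P5
bar 2: v0=C3 v1=C4 v2=G3 downbeat P5
bar 3: v0=B2 v1=A3 v2=F3 downbeat TT
bar 4: v0=C3 v1=A3 v2=C4 downbeat P8
bar 5: v0=F3 v1=D4 v2=F4 downbeat P8
bar 6: v0=E3 v1=E4 v2=G4 downbeat m3
  -> R5 @ bar 0 tick 0 v(0, 2): opens on m3
  -> R2 @ bar 1 tick 0 v(0, 2): E3/G4 m3 -> D3/A3 P5 similar
  -> R3 @ bar 1 tick 0 v(1, 2): B3 above A3
  -> R7 @ bar 1 tick 0 v(2,): G4->A3 leap 10st
  -> R3 @ bar 1 tick 1 v(1, 2): B3 above A3
  -> R3 @ bar 1 tick 2 v(1, 2): B3 above A3
  -> R3 @ bar 1 tick 3 v(1, 2): B3 above A3
  -> R1 @ bar 2 tick 0 v(0, 2): D3/A3 P5 -> C3/G3 P5 similar
  -> R3 @ bar 2 tick 0 v(1, 2): C4 above G3
  -> R3 @ bar 2 tick 1 v(1, 2): C4 above G3
  -> R3 @ bar 2 tick 2 v(1, 2): C4 above G3
  -> R3 @ bar 2 tick 3 v(1, 2): C4 above G3
  -> R3 @ bar 3 tick 0 v(1, 2): A3 above F3
  -> R4 @ bar 3 tick 0 v(0, 1): B2/A3 m7 untreated
  -> R4 @ bar 3 tick 0 v(0, 2): B2/F3 TT untreated
  -> R3 @ bar 3 tick 1 v(1, 2): A3 above F3
  -> R3 @ bar 3 tick 2 v(1, 2): A3 above F3
  -> R3 @ bar 3 tick 3 v(1, 2): A3 above F3
  -> R2 @ bar 4 tick 0 v(0, 2): B2/F3 TT -> C3/C4 P8 similar
  -> R1 @ bar 5 tick 0 v(0, 2): C3/C4 P8 -> F3/F4 P8 similar
  -> R8 @ bar 5 tick 0 v(0, 2): penult P8 not 3rd/6th
  -> R6 @ bar 6 tick 3 v(0, 2): closes on m3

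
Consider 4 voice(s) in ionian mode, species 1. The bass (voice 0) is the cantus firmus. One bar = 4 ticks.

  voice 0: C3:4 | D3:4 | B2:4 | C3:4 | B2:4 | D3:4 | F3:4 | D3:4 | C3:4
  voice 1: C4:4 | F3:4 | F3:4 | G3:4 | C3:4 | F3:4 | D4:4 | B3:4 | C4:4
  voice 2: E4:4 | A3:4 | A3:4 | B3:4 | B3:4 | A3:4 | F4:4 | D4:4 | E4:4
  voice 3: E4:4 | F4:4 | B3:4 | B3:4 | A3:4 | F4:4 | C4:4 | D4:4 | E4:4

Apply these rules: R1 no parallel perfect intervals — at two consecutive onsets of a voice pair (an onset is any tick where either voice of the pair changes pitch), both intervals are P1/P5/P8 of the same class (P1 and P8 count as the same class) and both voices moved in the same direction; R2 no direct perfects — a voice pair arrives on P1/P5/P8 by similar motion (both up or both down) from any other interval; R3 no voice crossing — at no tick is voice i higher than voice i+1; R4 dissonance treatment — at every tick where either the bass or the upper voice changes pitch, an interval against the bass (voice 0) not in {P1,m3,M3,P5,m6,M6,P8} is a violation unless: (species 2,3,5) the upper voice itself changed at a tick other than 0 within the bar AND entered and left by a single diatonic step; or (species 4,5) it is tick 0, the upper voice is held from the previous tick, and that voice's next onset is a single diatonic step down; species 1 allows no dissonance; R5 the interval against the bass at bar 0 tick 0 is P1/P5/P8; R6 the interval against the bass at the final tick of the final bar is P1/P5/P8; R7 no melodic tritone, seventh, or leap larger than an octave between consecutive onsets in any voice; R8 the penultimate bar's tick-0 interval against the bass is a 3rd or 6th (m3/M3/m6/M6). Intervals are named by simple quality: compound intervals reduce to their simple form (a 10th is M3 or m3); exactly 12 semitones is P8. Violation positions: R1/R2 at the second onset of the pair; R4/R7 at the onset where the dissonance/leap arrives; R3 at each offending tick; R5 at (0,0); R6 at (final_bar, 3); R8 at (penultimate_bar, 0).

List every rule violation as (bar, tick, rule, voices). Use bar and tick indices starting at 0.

(0, 0, R5, (0, 2))
(0, 0, R5, (0, 3))
(2, 0, R2, (0, 3))
(2, 0, R4, (0, 1))
(2, 0, R4, (0, 2))
(2, 0, R7, (3,))
(3, 0, R2, (0, 1))
(3, 0, R4, (0, 2))
(3, 0, R4, (0, 3))
(4, 0, R3, (2, 3))
(4, 0, R4, (0, 1))
(4, 0, R4, (0, 3))
(4, 1, R3, (2, 3))
(4, 2, R3, (2, 3))
(4, 3, R3, (2, 3))
(5, 0, R2, (1, 3))
(6, 0, R2, (0, 2))
(6, 0, R3, (2, 3))
(6, 1, R3, (2, 3))
(6, 2, R3, (2, 3))
(6, 3, R3, (2, 3))
(7, 0, R1, (0, 2))
(7, 0, R8, (0, 2))
(7, 0, R8, (0, 3))
(8, 0, R1, (2, 3))
(8, 3, R6, (0, 2))
(8, 3, R6, (0, 3))

bar 0: v0=C3 v1=C4 v2=E4 v3=E4 downbeat M3
bar 1: v0=D3 v1=F3 v2=A3 v3=F4 downbeat m3
bar 2: v0=B2 v1=F3 v2=A3 v3=B3 downbeat P8
bar 3: v0=C3 v1=G3 v2=B3 v3=B3 downbeat M7
bar 4: v0=B2 v1=C3 v2=B3 v3=A3 downbeat m7
bar 5: v0=D3 v1=F3 v2=A3 v3=F4 downbeat m3
bar 6: v0=F3 v1=D4 v2=F4 v3=C4 downbeat P5
bar 7: v0=D3 v1=B3 v2=D4 v3=D4 downbeat P8
bar 8: v0=C3 v1=C4 v2=E4 v3=E4 downbeat M3
  -> R5 @ bar 0 tick 0 v(0, 2): opens on M3
  -> R5 @ bar 0 tick 0 v(0, 3): opens on M3
  -> R2 @ bar 2 tick 0 v(0, 3): D3/F4 m3 -> B2/B3 P8 similar
  -> R4 @ bar 2 tick 0 v(0, 1): B2/F3 TT untreated
  -> R4 @ bar 2 tick 0 v(0, 2): B2/A3 m7 untreated
  -> R7 @ bar 2 tick 0 v(3,): F4->B3 leap 6st
  -> R2 @ bar 3 tick 0 v(0, 1): B2/F3 TT -> C3/G3 P5 similar
  -> R4 @ bar 3 tick 0 v(0, 2): C3/B3 M7 untreated
  -> R4 @ bar 3 tick 0 v(0, 3): C3/B3 M7 untreated
  -> R3 @ bar 4 tick 0 v(2, 3): B3 above A3
  -> R4 @ bar 4 tick 0 v(0, 1): B2/C3 m2 untreated
  -> R4 @ bar 4 tick 0 v(0, 3): B2/A3 m7 untreated
  -> R3 @ bar 4 tick 1 v(2, 3): B3 above A3
  -> R3 @ bar 4 tick 2 v(2, 3): B3 above A3
  -> R3 @ bar 4 tick 3 v(2, 3): B3 above A3
  -> R2 @ bar 5 tick 0 v(1, 3): C3/A3 M6 -> F3/F4 P8 similar
  -> R2 @ bar 6 tick 0 v(0, 2): D3/A3 P5 -> F3/F4 P8 similar
  -> R3 @ bar 6 tick 0 v(2, 3): F4 above C4
  -> R3 @ bar 6 tick 1 v(2, 3): F4 above C4
  -> R3 @ bar 6 tick 2 v(2, 3): F4 above C4
  -> R3 @ bar 6 tick 3 v(2, 3): F4 above C4
  -> R1 @ bar 7 tick 0 v(0, 2): F3/F4 P8 -> D3/D4 P8 similar
  -> R8 @ bar 7 tick 0 v(0, 2): penult P8 not 3rd/6th
  -> R8 @ bar 7 tick 0 v(0, 3): penult P8 not 3rd/6th
  -> R1 @ bar 8 tick 0 v(2, 3): D4/D4 P1 -> E4/E4 P1 similar
  -> R6 @ bar 8 tick 3 v(0, 2): closes on M3
  -> R6 @ bar 8 tick 3 v(0, 3): closes on M3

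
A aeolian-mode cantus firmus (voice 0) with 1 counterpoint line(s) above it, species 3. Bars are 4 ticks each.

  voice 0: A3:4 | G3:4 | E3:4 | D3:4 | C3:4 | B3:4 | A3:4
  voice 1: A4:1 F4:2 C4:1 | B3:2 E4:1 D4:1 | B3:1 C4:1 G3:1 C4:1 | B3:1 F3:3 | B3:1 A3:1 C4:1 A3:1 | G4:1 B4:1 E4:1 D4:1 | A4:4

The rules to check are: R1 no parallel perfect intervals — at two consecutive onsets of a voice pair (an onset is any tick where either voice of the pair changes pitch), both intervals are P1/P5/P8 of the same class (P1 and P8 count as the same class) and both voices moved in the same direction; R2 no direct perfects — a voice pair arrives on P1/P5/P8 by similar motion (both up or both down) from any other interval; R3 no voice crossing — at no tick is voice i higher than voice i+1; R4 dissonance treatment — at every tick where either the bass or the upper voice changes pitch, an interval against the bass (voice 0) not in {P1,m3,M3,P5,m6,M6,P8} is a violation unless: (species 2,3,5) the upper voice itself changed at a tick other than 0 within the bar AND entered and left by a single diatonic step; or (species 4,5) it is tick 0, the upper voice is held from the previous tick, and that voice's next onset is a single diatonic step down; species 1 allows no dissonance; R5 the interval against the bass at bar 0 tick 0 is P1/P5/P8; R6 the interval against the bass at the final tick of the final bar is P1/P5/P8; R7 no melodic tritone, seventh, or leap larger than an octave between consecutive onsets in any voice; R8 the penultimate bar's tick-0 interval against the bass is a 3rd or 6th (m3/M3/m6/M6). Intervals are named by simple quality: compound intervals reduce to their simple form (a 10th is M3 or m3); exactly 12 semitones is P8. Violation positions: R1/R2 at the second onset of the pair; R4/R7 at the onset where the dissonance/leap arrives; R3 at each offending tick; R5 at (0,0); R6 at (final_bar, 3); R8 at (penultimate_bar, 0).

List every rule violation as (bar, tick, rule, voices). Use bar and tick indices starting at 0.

bar 0: v0=A3 v1=A4 downbeat P8
bar 1: v0=G3 v1=B3 downbeat M3
bar 2: v0=E3 v1=B3 downbeat P5
bar 3: v0=D3 v1=B3 downbeat M6
bar 4: v0=C3 v1=B3 downbeat M7
bar 5: v0=B3 v1=G4 downbeat m6
bar 6: v0=A3 v1=A4 downbeat P8
  -> R1 @ bar 2 tick 0 v(0, 1): G3/D4 P5 -> E3/B3 P5 similar
  -> R7 @ bar 3 tick 1 v(1,): B3->F3 leap 6st
  -> R4 @ bar 4 tick 0 v(0, 1): C3/B3 M7 untreated
  -> R7 @ bar 4 tick 0 v(1,): F3->B3 leap 6st
  -> R7 @ bar 5 tick 0 v(0,): C3->B3 leap 11st
  -> R7 @ bar 5 tick 0 v(1,): A3->G4 leap 10st
  -> R4 @ bar 5 tick 2 v(0, 1): B3/E4 P4 untreated

(2, 0, R1, (0, 1))
(3, 1, R7, (1,))
(4, 0, R4, (0, 1))
(4, 0, R7, (1,))
(5, 0, R7, (0,))
(5, 0, R7, (1,))
(5, 2, R4, (0, 1))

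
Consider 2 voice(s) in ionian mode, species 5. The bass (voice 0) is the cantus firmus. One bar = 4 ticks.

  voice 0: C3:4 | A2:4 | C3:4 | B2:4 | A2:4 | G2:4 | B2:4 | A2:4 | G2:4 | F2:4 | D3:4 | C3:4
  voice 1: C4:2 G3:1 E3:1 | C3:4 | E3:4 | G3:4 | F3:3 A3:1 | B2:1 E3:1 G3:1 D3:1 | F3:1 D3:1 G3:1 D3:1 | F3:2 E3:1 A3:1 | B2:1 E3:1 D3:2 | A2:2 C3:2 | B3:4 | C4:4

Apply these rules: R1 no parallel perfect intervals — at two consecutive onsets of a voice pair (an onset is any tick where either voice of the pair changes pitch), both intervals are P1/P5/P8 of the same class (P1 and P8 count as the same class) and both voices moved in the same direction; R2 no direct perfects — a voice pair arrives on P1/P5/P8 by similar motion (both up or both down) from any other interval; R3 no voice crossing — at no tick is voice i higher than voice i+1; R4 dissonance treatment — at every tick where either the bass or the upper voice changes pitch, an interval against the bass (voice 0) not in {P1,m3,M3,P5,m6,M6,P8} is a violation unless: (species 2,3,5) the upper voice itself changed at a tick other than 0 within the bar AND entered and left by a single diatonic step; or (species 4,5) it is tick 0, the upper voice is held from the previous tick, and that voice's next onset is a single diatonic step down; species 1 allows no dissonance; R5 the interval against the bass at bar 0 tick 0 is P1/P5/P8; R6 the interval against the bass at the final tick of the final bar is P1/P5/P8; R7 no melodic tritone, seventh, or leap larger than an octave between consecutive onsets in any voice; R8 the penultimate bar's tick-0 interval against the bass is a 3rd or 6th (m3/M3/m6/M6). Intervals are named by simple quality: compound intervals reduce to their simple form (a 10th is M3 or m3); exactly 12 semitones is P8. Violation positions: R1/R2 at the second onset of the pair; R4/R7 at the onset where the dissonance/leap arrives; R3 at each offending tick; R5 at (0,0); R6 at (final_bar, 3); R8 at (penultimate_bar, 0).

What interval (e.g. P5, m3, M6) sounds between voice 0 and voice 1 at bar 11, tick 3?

P8

voice 0=C3 voice 1=C4 -> P8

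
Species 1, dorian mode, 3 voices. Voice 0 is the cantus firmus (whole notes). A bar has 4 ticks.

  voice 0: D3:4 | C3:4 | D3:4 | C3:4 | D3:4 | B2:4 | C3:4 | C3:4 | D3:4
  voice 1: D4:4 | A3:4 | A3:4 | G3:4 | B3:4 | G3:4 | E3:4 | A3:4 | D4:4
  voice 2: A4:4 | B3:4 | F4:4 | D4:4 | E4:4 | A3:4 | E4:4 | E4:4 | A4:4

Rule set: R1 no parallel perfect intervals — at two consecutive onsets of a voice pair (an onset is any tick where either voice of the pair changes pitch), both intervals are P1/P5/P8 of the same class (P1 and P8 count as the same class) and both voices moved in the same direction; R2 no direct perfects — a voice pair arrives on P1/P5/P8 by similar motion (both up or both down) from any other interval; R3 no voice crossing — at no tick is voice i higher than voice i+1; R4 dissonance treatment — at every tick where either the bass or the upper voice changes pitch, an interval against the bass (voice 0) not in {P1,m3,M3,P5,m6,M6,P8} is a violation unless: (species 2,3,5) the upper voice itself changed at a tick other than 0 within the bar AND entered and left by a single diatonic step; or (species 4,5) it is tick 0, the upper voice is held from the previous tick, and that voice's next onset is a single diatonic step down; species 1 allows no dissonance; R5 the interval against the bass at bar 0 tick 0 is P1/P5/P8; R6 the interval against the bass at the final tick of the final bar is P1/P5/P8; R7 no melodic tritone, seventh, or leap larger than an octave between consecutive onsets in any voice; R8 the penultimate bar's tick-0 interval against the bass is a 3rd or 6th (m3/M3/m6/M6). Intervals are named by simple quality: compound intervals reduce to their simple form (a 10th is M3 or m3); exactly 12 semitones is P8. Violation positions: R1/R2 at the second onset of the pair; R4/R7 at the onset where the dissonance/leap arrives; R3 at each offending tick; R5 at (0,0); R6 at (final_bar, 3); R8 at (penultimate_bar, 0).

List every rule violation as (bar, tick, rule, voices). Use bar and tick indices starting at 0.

bar 0: v0=D3 v1=D4 v2=A4 downbeat P5
bar 1: v0=C3 v1=A3 v2=B3 downbeat M7
bar 2: v0=D3 v1=A3 v2=F4 downbeat m3
bar 3: v0=C3 v1=G3 v2=D4 downbeat M2
bar 4: v0=D3 v1=B3 v2=E4 downbeat M2
bar 5: v0=B2 v1=G3 v2=A3 downbeat m7
bar 6: v0=C3 v1=E3 v2=E4 downbeat M3
bar 7: v0=C3 v1=A3 v2=E4 downbeat M3
bar 8: v0=D3 v1=D4 v2=A4 downbeat P5
  -> R4 @ bar 1 tick 0 v(0, 2): C3/B3 M7 untreated
  -> R7 @ bar 1 tick 0 v(2,): A4->B3 leap 10st
  -> R7 @ bar 2 tick 0 v(2,): B3->F4 leap 6st
  -> R1 @ bar 3 tick 0 v(0, 1): D3/A3 P5 -> C3/G3 P5 similar
  -> R2 @ bar 3 tick 0 v(1, 2): A3/F4 m6 -> G3/D4 P5 similar
  -> R4 @ bar 3 tick 0 v(0, 2): C3/D4 M2 untreated
  -> R4 @ bar 4 tick 0 v(0, 2): D3/E4 M2 untreated
  -> R4 @ bar 5 tick 0 v(0, 2): B2/A3 m7 untreated
  -> R1 @ bar 8 tick 0 v(1, 2): A3/E4 P5 -> D4/A4 P5 similar
  -> R2 @ bar 8 tick 0 v(0, 1): C3/A3 M6 -> D3/D4 P8 similar
  -> R2 @ bar 8 tick 0 v(0, 2): C3/E4 M3 -> D3/A4 P5 similar

(1, 0, R4, (0, 2))
(1, 0, R7, (2,))
(2, 0, R7, (2,))
(3, 0, R1, (0, 1))
(3, 0, R2, (1, 2))
(3, 0, R4, (0, 2))
(4, 0, R4, (0, 2))
(5, 0, R4, (0, 2))
(8, 0, R1, (1, 2))
(8, 0, R2, (0, 1))
(8, 0, R2, (0, 2))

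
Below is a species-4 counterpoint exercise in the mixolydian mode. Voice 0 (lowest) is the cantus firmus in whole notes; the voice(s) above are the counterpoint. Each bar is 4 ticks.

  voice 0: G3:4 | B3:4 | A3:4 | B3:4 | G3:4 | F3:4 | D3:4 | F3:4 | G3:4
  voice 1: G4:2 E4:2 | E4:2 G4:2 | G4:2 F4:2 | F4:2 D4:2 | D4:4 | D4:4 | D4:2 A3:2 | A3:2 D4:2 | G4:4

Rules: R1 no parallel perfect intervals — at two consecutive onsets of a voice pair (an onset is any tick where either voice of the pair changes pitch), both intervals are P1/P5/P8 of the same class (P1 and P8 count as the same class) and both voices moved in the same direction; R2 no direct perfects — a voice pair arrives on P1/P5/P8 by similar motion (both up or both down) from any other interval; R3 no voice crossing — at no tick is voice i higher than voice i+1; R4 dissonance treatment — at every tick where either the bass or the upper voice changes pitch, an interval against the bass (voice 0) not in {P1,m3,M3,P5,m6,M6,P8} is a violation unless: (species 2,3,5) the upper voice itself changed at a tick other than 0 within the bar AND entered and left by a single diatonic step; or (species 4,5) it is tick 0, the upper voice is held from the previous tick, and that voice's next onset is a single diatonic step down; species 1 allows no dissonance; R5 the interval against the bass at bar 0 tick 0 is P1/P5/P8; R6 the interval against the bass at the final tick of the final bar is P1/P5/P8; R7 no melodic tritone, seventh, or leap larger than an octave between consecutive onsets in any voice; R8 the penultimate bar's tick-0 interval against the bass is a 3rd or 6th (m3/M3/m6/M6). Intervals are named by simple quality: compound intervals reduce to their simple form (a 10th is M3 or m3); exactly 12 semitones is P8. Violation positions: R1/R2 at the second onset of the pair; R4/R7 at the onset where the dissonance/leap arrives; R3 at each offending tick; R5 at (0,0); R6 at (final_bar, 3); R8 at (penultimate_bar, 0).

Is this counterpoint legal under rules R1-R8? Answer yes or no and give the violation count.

No (3 violations)

bar 0: v0=G3 v1=G4 (P8)
bar 1: v0=B3 v1=E4 (P4)
bar 2: v0=A3 v1=G4 (m7)
bar 3: v0=B3 v1=F4 (TT)
bar 4: v0=G3 v1=D4 (P5)
bar 5: v0=F3 v1=D4 (M6)
bar 6: v0=D3 v1=D4 (P8)
bar 7: v0=F3 v1=A3 (M3)
bar 8: v0=G3 v1=G4 (P8)
  R4 @ bar1.0: B3/E4 P4 untreated
  R4 @ bar3.0: B3/F4 TT untreated
  R2 @ bar8.0: F3/D4 M6 -> G3/G4 P8 similar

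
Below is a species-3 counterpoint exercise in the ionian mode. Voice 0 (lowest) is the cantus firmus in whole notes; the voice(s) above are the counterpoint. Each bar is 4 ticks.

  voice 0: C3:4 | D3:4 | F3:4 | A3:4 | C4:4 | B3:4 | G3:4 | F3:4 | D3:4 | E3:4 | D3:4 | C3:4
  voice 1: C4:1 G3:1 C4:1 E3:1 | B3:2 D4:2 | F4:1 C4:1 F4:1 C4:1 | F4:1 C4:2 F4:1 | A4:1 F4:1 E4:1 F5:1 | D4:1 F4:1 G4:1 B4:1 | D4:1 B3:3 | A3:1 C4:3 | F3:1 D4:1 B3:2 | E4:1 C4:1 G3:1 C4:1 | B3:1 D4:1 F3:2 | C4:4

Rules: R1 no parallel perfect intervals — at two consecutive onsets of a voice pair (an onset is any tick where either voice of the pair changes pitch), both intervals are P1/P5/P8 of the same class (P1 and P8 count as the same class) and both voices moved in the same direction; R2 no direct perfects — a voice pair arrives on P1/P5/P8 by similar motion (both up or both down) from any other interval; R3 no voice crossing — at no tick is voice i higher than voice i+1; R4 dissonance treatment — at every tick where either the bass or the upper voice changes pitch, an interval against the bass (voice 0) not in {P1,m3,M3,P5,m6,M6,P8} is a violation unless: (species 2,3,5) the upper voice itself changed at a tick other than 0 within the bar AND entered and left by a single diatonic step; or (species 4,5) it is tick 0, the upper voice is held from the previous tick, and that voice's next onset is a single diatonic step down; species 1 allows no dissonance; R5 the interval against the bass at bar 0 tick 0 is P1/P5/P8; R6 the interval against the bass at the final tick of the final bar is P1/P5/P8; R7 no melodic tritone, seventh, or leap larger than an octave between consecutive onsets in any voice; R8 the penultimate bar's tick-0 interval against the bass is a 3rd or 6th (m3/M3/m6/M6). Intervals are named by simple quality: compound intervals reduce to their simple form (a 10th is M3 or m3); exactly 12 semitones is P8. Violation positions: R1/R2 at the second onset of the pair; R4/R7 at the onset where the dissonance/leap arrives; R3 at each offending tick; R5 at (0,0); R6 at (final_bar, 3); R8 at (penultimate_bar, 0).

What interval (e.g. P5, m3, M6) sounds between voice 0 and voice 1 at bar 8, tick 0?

m3

voice 0=D3 voice 1=F3 -> m3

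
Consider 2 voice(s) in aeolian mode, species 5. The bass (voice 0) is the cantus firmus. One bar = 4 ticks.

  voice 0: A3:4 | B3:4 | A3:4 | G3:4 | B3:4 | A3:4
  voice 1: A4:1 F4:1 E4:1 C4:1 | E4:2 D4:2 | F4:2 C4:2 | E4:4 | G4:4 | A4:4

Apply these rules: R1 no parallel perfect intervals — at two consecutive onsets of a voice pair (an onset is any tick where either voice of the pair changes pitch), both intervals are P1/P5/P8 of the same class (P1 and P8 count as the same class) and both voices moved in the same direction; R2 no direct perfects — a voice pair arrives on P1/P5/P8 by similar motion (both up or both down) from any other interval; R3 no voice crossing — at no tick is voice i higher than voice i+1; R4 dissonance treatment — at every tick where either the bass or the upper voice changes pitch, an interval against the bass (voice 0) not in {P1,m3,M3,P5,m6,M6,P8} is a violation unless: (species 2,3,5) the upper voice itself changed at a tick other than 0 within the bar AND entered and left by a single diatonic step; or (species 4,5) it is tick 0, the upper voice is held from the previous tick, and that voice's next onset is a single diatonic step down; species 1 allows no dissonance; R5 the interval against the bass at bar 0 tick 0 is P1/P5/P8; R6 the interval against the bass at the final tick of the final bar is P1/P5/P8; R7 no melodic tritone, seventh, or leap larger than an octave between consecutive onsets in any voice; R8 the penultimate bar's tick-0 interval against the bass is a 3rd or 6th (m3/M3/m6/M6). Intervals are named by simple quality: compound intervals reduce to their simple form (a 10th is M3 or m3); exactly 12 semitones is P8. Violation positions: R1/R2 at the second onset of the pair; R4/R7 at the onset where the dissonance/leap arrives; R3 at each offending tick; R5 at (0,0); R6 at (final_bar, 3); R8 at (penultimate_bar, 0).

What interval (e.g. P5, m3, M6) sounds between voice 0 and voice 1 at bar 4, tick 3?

m6

voice 0=B3 voice 1=G4 -> m6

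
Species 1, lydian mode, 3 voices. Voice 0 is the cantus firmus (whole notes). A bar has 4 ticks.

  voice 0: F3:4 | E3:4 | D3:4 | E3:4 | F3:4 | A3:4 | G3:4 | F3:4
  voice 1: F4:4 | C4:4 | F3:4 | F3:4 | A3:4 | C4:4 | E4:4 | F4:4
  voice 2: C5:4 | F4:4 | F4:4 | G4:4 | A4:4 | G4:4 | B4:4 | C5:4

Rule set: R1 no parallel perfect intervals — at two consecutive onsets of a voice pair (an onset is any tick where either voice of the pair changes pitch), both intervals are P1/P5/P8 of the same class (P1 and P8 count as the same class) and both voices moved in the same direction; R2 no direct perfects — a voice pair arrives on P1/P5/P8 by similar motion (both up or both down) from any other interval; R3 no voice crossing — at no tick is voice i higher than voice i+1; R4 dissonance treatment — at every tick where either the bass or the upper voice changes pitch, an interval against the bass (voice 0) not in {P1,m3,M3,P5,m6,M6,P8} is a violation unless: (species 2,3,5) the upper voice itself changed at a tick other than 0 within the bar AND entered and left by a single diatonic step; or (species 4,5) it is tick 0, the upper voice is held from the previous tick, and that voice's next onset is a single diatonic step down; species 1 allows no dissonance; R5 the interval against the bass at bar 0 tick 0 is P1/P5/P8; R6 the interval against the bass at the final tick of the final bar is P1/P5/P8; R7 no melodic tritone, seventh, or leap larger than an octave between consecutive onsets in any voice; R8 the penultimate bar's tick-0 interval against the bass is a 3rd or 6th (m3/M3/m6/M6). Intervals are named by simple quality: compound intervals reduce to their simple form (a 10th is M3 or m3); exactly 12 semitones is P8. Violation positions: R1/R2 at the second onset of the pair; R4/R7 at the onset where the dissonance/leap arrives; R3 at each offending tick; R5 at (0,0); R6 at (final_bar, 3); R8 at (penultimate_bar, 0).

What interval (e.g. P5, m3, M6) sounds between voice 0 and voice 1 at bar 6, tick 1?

voice 0=G3 voice 1=E4 -> M6

M6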